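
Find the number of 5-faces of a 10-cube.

f_5(10-cube) = (10 choose 5) · 2^5 = 8064.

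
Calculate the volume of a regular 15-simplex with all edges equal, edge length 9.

V = (9^15 / 15!) · √((15+1) / 2^15) ≈ 3.47915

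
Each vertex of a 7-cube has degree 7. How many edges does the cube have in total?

Number of 1-faces = C(7,1)·2^(7-1) = 7·64 = 448.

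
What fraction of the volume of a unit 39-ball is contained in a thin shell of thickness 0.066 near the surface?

1 - (1-0.066)^39 ≈ 0.930253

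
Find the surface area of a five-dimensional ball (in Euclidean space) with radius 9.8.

S = n·V_n(r)/r = 5·V_5(9.8)/9.8 (volume-to-surface relation), giving 242758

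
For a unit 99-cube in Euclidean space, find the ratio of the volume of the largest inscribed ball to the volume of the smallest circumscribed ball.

V_in / V_out = (r_in/r_out)^99 = (1/√99)^99 = 99^(-99/2) ≈ 1.64459e-99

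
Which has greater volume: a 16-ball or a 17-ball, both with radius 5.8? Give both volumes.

V_16(5.8) ≈ 3.85946e+11. V_17(5.8) ≈ 1.34102e+12. The 17-ball is larger.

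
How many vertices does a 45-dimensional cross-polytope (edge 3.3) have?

The vertices are ±e_1, ..., ±e_45, so there are 2·45 = 90.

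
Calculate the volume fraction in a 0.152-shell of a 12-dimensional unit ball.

Shell fraction = 1 - (1-0.152)^12 ≈ 0.861723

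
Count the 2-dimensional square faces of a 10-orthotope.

Number of 2-faces = C(10,2) · 2^(10-2) = 45 · 256 = 11520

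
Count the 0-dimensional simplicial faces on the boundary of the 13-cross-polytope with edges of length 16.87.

f_0(13-orthoplex) = 2^1 · (13 choose 1) = 26.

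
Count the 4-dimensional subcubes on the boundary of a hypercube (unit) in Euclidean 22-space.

f_4(22-cube) = (22 choose 4) · 2^18 = 1917583360.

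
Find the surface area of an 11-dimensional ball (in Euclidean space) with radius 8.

S_11(8) = 2·π^(11/2)·(8)^10 / Γ(11/2) = 68719476736·π^5/945 ≈ 2.22535e+10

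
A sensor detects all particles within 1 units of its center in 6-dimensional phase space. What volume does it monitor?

The n-ball volume is π^(n/2)·r^n/Γ(n/2+1). With n=6, r=1: V = π^3/6 ≈ 5.16771.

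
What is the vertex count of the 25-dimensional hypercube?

An n-cube has 2^n vertices; for n = 25 that is 2^25 = 33554432.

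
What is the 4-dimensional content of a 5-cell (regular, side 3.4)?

V = (3.4^4 / 4!) · √((4+1) / 2^4) ≈ 3.11264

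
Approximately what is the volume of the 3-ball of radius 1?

Volume = π^{3/2}·(1)^3/Γ(5/2) = 4·π/3 ≈ 4.18879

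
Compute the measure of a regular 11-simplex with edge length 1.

V = (1^11 / 11!) · √((11+1) / 2^11) ≈ 1.91765e-09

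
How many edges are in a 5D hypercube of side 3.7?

Choose 1 of 5 axes to span the face (C(5,1) = 5 ways), then fix each of the remaining 4 coordinates at one of its two extreme values (2^4 = 16 ways): 5·16 = 80.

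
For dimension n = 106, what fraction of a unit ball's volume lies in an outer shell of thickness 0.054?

1 - (1-0.054)^106 ≈ 0.997217 ≈ 99.72%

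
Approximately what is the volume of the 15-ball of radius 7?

V_15(7) = π^(15/2) · (7)^15 / Γ(15/2 + 1) = 173625106649344·π^7/289575 ≈ 1.81093e+12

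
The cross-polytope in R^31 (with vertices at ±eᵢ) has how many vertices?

Number of vertices = 2n = 62.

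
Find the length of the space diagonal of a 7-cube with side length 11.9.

Diagonal = √7 · 11.9 ≈ 31.4844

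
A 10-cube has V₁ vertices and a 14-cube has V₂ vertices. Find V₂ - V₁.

V₁ = 2^10 = 1024. V₂ = 2^14 = 16384. V₂ - V₁ = 15360.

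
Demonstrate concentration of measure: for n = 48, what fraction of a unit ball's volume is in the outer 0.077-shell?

1 - (1-0.077)^48 ≈ 0.978636 ≈ 97.86%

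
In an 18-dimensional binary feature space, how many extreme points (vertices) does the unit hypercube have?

The 18-cube has 2^18 = 262144 vertices.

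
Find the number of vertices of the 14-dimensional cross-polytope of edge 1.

The 14-dimensional cross-polytope has 2n = 2·14 = 28 vertices.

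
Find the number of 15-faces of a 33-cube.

f_15(33-cube) = (33 choose 15) · 2^18 = 271884830638080.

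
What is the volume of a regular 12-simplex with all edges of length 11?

For a regular n-simplex with edge a, V = (a^n / n!)·√((n+1)/2^n). With a=11, n=12: V ≈ 369.119.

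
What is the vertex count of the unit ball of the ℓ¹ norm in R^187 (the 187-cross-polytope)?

The 187-dimensional cross-polytope has 2n = 2·187 = 374 vertices.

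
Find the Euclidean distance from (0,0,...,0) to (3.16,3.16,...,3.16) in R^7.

||(3.16,3.16,...,3.16)|| = √(7)·3.16 ≈ 8.36057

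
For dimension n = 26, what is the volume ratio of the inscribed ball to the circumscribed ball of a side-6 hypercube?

Volume scales as r^n, and r_in/r_out = 1/√26, giving (1/√26)^26 ≈ 4.03038e-19.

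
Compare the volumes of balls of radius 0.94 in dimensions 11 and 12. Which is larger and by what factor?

V_11(0.94) ≈ 0.953918, V_12(0.94) ≈ 0.635479. The 11-ball is larger by a factor of 1.501.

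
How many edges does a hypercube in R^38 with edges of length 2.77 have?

An n-cube has n·2^(n-1) edges. With n = 38: 38·137438953472 = 5222680231936.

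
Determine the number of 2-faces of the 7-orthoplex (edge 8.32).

Each 2-face is the convex hull of 3 vertices, one chosen as ±e_i from each of 3 distinct axes: 2^3·C(7,3) = 280.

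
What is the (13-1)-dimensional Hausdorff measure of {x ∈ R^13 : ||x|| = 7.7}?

S_13(7.7) = 2·π^(13/2)·(7.7)^12 / Γ(13/2) ≈ 5.14249e+11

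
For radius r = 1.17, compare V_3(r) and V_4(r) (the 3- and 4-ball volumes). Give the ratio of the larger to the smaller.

V_3(1.17) ≈ 6.70882, V_4(1.17) ≈ 9.24726. The 4-ball is larger by a factor of 1.378.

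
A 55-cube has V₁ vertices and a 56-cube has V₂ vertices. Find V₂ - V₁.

V₁ = 2^55 = 36028797018963968. V₂ = 2^56 = 72057594037927936. V₂ - V₁ = 36028797018963968.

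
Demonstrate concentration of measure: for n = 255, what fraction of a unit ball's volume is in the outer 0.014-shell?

1 - (1-0.014)^255 ≈ 0.972546 ≈ 97.25%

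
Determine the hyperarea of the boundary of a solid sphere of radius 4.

The surface area of an n-ball is 2π^(n/2) r^(n-1) / Γ(n/2). For n=3, r=4: 4πr² = 4π·(4)² ≈ 201.062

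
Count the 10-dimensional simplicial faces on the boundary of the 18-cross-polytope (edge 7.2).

Each 10-face is the convex hull of 11 vertices, one chosen as ±e_i from each of 11 distinct axes: 2^11·C(18,11) = 65175552.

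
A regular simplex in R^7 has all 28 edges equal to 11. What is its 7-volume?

V_7 = √(8) · 11^7 / (7! · 2^(7/2)) ≈ 966.626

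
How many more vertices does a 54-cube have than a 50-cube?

The 54-cube has 2^54 = 18014398509481984 vertices. The 50-cube has 2^50 = 1125899906842624 vertices. Difference: 18014398509481984 - 1125899906842624 = 16888498602639360.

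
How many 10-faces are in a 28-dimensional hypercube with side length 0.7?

An n-cube has C(n,k)·2^(n-k) k-faces. Here C(28,10)·2^18 = 13123110·262144 = 3440144547840.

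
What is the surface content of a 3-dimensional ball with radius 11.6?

S_3(11.6) = 2·π^(3/2)·(11.6)^2 / Γ(3/2) = 4πr² = 4π·(11.6)² ≈ 1690.93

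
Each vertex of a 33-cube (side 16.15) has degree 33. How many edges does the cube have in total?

An n-cube has n·2^(n-1) edges. With n = 33: 33·4294967296 = 141733920768.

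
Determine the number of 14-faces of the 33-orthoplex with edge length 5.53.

Number of 14-faces = 2^(14+1) · C(33,14+1) = 32768 · 1037158320 = 33985603829760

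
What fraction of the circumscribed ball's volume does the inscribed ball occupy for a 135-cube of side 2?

The radii are 2/2 and 2√135/2, so the volume ratio is (1/√135)^135 = 135^{-135/2} ≈ 1.59394e-144.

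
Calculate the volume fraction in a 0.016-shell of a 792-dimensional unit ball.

Shell fraction = 1 - (1-0.016)^792 ≈ 0.9999971678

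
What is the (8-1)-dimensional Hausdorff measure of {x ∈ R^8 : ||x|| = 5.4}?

S = n·V_n(r)/r = 8·V_8(5.4)/5.4 (volume-to-surface relation), giving 4.34745e+06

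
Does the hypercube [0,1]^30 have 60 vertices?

False. The 30-cube has 2^30 = 1073741824 vertices.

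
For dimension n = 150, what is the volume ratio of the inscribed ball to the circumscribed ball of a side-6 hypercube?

V_in/V_out = n^(-n/2) = 150^(-150/2) ≈ 6.21091e-164.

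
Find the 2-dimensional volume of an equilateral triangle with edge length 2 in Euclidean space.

Area = (√3/4) · 2² = 1.73205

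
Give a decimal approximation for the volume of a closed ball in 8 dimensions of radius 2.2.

The n-ball volume is π^(n/2)·r^n/Γ(n/2+1). With n=8, r=2.2: V ≈ 2227.25.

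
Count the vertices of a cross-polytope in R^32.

Number of vertices = 2n = 64.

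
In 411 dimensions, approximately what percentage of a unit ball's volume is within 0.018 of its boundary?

1 - (1-0.018)^411 ≈ 0.999427 ≈ 99.94%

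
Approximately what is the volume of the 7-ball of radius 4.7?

The n-ball volume is π^(n/2)·r^n/Γ(n/2+1). With n=7, r=4.7: V ≈ 239368.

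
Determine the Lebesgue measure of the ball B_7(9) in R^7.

The n-ball volume is π^(n/2)·r^n/Γ(n/2+1). With n=7, r=9: V = 25509168·π^3/35 ≈ 2.25984e+07.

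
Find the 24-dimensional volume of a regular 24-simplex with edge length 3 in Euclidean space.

V = (3^24 / 24!) · √((24+1) / 2^24) ≈ 5.55667e-16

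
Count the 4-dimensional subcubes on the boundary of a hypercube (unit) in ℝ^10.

f_4(10-cube) = (10 choose 4) · 2^6 = 13440.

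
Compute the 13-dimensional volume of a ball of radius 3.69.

Volume = π^{13/2}·(3.69)^13/Γ(15/2) ≈ 2.14133e+07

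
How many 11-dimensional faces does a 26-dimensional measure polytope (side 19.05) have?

Number of 11-faces = C(26,11) · 2^(26-11) = 7726160 · 32768 = 253170810880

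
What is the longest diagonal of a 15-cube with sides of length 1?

d = √(1² + 1² + ... + 1²) [15 terms] = √(15·1²) = 1√15 ≈ 3.87298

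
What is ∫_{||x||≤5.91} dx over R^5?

V_5(5.91) = π^(5/2) · (5.91)^5 / Γ(5/2 + 1) ≈ 37952.1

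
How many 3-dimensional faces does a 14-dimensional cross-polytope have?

Number of 3-faces = 2^(3+1) · C(14,3+1) = 16 · 1001 = 16016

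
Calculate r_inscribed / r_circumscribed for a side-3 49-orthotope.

r_in / r_out = (3/2) / (3√49/2) = 1/√49 ≈ 0.142857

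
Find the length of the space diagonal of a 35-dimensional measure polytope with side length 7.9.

d = √(7.9² + 7.9² + ... + 7.9²) [35 terms] = √(35·7.9²) = 7.9√35 ≈ 46.737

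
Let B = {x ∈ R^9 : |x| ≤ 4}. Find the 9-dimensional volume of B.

The n-ball volume is π^(n/2)·r^n/Γ(n/2+1). With n=9, r=4: V = 8388608·π^4/945 ≈ 864684.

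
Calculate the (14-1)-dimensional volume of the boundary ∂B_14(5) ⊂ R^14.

S_14(5) = 2·π^(14/2)·(5)^13 / Γ(14/2) = 244140625·π^7/72 ≈ 1.02413e+10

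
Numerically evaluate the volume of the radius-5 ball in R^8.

V = 390625·π^4/24 ≈ 1.58543e+06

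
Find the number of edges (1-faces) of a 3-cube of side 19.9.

An n-cube has C(n,k)·2^(n-k) k-faces. Here C(3,1)·2^2 = 3·4 = 12.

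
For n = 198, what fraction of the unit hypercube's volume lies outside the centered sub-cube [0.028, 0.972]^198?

1 - (1 - 2·0.028)^198 = 1 - 0.944^198 ≈ 0.999989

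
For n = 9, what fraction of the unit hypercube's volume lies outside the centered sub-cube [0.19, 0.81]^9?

Shell fraction = 1 - (1-0.38)^9 ≈ 0.986463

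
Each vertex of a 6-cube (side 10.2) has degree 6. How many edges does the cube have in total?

The 6-cube has n·2^(n-1) = 6·2^5 = 6·32 = 192 edges.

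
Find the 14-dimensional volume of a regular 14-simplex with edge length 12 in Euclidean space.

V_14 = √(15) · 12^14 / (14! · 2^(14/2)) ≈ 445.62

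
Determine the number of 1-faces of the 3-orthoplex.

f_1(3-orthoplex) = 2^2 · (3 choose 2) = 12.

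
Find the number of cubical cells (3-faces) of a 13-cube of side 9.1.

An n-cube has C(n,k)·2^(n-k) k-faces. Here C(13,3)·2^10 = 286·1024 = 292864.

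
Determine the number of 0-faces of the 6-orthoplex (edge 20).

Each 0-face is the convex hull of 1 vertex, one chosen as ±e_i from each of 1 distinct axis: 2^1·C(6,1) = 12.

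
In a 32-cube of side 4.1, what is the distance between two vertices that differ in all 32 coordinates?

||(4.1,4.1,...,4.1)|| = √(32)·4.1 ≈ 23.1931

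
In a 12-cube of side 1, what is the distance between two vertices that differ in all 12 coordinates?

Diagonal = √12 · 1 ≈ 3.4641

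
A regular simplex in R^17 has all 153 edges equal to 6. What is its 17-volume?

For a regular n-simplex with edge a, V = (a^n / n!)·√((n+1)/2^n). With a=6, n=17: V ≈ 0.000557679.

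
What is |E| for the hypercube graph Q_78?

An n-cube has n·2^(n-1) edges. With n = 78: 78·151115727451828646838272 = 11787026741242634453385216.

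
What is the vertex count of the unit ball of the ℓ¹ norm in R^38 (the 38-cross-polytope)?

The 38-dimensional cross-polytope has 2n = 2·38 = 76 vertices.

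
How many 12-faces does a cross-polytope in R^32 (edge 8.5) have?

f_12(32-orthoplex) = 2^13 · (32 choose 13) = 2845684531200.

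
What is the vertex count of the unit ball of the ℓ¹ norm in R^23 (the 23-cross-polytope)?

An n-cross-polytope has 2n vertices; here n = 23, giving 46.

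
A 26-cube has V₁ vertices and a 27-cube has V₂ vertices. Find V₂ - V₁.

V₁ = 2^26 = 67108864. V₂ = 2^27 = 134217728. V₂ - V₁ = 67108864.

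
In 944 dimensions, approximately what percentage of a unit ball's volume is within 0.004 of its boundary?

1 - (1-0.004)^944 ≈ 0.977259 ≈ 97.73%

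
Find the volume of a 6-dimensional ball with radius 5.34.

Volume = π^{6/2}·(5.34)^6/Γ(4) ≈ 119825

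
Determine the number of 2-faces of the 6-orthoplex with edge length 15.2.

Number of 2-faces = 2^(2+1) · C(6,2+1) = 8 · 20 = 160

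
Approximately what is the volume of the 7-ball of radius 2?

Volume = π^{7/2}·(2)^7/Γ(9/2) = 2048·π^3/105 ≈ 604.77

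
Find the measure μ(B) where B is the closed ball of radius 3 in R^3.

Volume = π^{3/2}·(3)^3/Γ(5/2) = 36·π ≈ 113.097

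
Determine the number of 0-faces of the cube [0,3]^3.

f_0(3-cube) = (3 choose 0) · 2^3 = 8.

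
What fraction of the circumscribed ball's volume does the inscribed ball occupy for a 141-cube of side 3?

V_in / V_out = (r_in/r_out)^141 = (1/√141)^141 = 141^(-141/2) ≈ 3.02032e-152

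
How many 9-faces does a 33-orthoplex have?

f_9(33-orthoplex) = 2^10 · (33 choose 10) = 94782504960.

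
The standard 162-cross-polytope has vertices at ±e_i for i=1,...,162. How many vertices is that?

An n-cross-polytope has 2n vertices; here n = 162, giving 324.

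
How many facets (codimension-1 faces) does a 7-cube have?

Choose 6 of 7 axes to span the face (C(7,6) = 7 ways), then fix each of the remaining 1 coordinate at one of its two extreme values (2^1 = 2 ways): 7·2 = 14.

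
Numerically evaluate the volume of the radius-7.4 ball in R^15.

Volume = π^{15/2}·(7.4)^15/Γ(17/2) ≈ 4.16779e+12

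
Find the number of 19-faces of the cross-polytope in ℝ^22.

f_19(22-orthoplex) = 2^20 · (22 choose 20) = 242221056.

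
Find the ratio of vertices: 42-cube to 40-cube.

The 42-cube has 2^42 = 4398046511104 vertices. The 40-cube has 2^40 = 1099511627776 vertices. Ratio: 4398046511104/1099511627776 = 4.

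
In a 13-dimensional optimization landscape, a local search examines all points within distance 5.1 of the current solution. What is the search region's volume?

V_13(5.1) = π^(13/2) · (5.1)^13 / Γ(13/2 + 1) ≈ 1.43798e+09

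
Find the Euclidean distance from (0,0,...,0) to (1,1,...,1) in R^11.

d = √(1² + 1² + ... + 1²) [11 terms] = √(11·1²) = 1√11 ≈ 3.31662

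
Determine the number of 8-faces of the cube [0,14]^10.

Number of 8-faces = C(10,8) · 2^(10-8) = 45 · 4 = 180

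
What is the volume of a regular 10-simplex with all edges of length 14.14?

For a regular n-simplex with edge a, V = (a^n / n!)·√((n+1)/2^n). With a=14.14, n=10: V ≈ 9125.94.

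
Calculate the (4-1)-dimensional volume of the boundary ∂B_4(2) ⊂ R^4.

|∂B_4(2)| = 16·π^2 ≈ 157.914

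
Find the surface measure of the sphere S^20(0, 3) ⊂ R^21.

The surface area of an n-ball is 2π^(n/2) r^(n-1) / Γ(n/2). For n=21, r=3: 88159684608·π^10/8083075 ≈ 1.02139e+09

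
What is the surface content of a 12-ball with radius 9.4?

The surface area of an n-ball is 2π^(n/2) r^(n-1) / Γ(n/2). For n=12, r=9.4: 8.11249e+11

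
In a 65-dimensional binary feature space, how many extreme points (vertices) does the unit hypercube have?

The 65-cube has 2^65 = 36893488147419103232 vertices.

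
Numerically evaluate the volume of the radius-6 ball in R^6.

Volume = π^{6/2}·(6)^6/Γ(4) = 7776·π^3 ≈ 241105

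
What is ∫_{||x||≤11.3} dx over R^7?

The n-ball volume is π^(n/2)·r^n/Γ(n/2+1). With n=7, r=11.3: V ≈ 1.11155e+08.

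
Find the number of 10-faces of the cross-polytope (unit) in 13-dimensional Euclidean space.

An n-cross-polytope has 2^(k+1)·C(n,k+1) k-faces. Here 2^11·C(13,11) = 2048·78 = 159744.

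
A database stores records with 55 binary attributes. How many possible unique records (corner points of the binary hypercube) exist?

Number of vertices = 2^55 = 36028797018963968.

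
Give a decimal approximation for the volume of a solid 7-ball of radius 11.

Volume = π^{7/2}·(11)^7/Γ(9/2) = 311794736·π^3/105 ≈ 9.20723e+07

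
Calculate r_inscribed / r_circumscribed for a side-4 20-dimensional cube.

For an n-cube of any side s, the inradius is s/2 and the circumradius is s√n/2, so the ratio is 1/√20 ≈ 0.223607.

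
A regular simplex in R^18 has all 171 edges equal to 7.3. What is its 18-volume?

V_18 = √(19) · 7.3^18 / (18! · 2^(18/2)) ≈ 0.00460869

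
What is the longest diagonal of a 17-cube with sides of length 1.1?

d = √(1.1² + 1.1² + ... + 1.1²) [17 terms] = √(17·1.1²) = 1.1√17 ≈ 4.53542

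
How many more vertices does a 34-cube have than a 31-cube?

The 34-cube has 2^34 = 17179869184 vertices. The 31-cube has 2^31 = 2147483648 vertices. Difference: 17179869184 - 2147483648 = 15032385536.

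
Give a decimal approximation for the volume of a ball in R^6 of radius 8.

The n-ball volume is π^(n/2)·r^n/Γ(n/2+1). With n=6, r=8: V = 131072·π^3/3 ≈ 1.35468e+06.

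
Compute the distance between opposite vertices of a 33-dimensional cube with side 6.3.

d = √(6.3² + 6.3² + ... + 6.3²) [33 terms] = √(33·6.3²) = 6.3√33 ≈ 36.1907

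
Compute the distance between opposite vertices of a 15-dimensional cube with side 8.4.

Diagonal = √15 · 8.4 ≈ 32.5331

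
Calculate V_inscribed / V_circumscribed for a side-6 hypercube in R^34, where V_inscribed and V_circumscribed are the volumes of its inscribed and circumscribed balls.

V_in / V_out = (r_in/r_out)^34 = (1/√34)^34 = 34^(-34/2) ≈ 9.22271e-27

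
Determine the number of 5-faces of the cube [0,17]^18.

Number of 5-faces = C(18,5) · 2^(18-5) = 8568 · 8192 = 70189056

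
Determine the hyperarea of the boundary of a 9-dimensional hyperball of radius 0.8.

The surface area of an n-ball is 2π^(n/2) r^(n-1) / Γ(n/2). For n=9, r=0.8: 4.98058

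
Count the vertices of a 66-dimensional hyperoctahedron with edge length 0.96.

The vertices are ±e_1, ..., ±e_66, so there are 2·66 = 132.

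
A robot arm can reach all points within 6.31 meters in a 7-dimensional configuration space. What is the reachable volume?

The n-ball volume is π^(n/2)·r^n/Γ(n/2+1). With n=7, r=6.31: V ≈ 1.88185e+06.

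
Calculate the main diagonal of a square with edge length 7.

||(7,7,...,7)|| = √(2)·7 ≈ 9.89949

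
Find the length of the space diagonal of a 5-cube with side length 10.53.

The space diagonal of an n-cube of side s is s√n. Here 10.53·√5 ≈ 23.5458.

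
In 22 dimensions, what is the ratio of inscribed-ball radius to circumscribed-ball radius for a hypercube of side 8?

r_in / r_out = (8/2) / (8√22/2) = 1/√22 ≈ 0.213201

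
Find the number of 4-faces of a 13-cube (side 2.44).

An n-cube has C(n,k)·2^(n-k) k-faces. Here C(13,4)·2^9 = 715·512 = 366080.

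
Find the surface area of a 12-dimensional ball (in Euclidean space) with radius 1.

The surface area of an n-ball is 2π^(n/2) r^(n-1) / Γ(n/2). For n=12, r=1: π^6/60 ≈ 16.0232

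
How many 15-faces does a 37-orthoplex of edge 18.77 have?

Number of 15-faces = 2^(15+1) · C(37,15+1) = 65536 · 12875774670 = 843826768773120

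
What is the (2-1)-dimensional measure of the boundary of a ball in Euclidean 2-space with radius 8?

|∂B_2(8)| = 2πr = 2π·8 ≈ 50.2655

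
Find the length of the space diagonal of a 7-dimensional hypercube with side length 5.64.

The space diagonal of an n-cube of side s is s√n. Here 5.64·√7 ≈ 14.922.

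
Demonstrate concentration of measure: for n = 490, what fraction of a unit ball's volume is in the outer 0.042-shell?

1 - (1-0.042)^490 ≈ 0.9999999993 ≈ (100 - 7.4e-08)%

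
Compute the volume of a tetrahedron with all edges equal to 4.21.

Volume = (√2/12) · 4.21³ = 8.79387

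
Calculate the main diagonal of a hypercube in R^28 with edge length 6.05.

||(6.05,6.05,...,6.05)|| = √(28)·6.05 ≈ 32.0136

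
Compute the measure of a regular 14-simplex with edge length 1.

Volume = 1^14 · √(15/2^14) / 14! ≈ 3.47078e-13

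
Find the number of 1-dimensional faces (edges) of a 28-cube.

The 28-cube has n·2^(n-1) = 28·2^27 = 28·134217728 = 3758096384 edges.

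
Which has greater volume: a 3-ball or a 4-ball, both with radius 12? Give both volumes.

V_3(12) ≈ 7238.23. V_4(12) ≈ 102328. The 4-ball is larger.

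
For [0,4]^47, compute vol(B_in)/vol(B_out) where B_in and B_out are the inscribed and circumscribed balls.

Volume scales as r^n, and r_in/r_out = 1/√47, giving (1/√47)^47 ≈ 5.07809e-40.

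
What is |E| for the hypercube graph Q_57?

An n-cube has n·2^(n-1) edges. With n = 57: 57·72057594037927936 = 4107282860161892352.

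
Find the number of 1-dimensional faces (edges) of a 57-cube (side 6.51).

Each of the 2^57 = 144115188075855872 vertices has degree 57; total edges = 57·2^57/2 = 4107282860161892352.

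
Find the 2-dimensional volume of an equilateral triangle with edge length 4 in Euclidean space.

Area = (√3/4) · 4² = 6.9282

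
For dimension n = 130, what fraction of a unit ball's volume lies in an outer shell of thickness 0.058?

1 - (1-0.058)^130 ≈ 0.999577 ≈ 99.9577%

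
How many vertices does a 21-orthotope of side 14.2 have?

Each vertex is a binary string of length 21, so there are 2^21 = 2097152.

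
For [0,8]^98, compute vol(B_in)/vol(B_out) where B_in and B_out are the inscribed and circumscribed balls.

V_in / V_out = (r_in/r_out)^98 = (1/√98)^98 = 98^(-98/2) ≈ 2.69105e-98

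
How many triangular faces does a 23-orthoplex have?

f_2(23-orthoplex) = 2^3 · (23 choose 3) = 14168.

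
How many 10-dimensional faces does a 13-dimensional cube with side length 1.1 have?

f_10(13-cube) = (13 choose 10) · 2^3 = 2288.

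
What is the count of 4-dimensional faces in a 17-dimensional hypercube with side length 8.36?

f_4(17-cube) = (17 choose 4) · 2^13 = 19496960.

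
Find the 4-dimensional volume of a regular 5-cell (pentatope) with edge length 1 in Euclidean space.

Volume = 1^4 · √(5/2^4) / 4! ≈ 0.0232924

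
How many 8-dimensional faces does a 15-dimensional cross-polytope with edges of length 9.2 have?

An n-cross-polytope has 2^(k+1)·C(n,k+1) k-faces. Here 2^9·C(15,9) = 512·5005 = 2562560.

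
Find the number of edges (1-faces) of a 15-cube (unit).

An n-cube has C(n,k)·2^(n-k) k-faces. Here C(15,1)·2^14 = 15·16384 = 245760.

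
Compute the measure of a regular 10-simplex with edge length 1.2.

Volume = 1.2^10 · √(11/2^10) / 10! ≈ 1.76846e-07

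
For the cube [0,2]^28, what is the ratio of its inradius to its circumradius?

r_in = 2/2 (half the side); r_out = 2√28/2 (half the diagonal). Ratio = 1/√28 ≈ 0.188982.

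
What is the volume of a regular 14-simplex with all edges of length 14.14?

For a regular n-simplex with edge a, V = (a^n / n!)·√((n+1)/2^n). With a=14.14, n=14: V ≈ 4433.22.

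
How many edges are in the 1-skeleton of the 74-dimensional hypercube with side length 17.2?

The 74-cube has n·2^(n-1) = 74·2^73 = 74·9444732965739290427392 = 698910239464707491627008 edges.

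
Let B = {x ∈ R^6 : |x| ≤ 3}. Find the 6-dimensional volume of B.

V_6(3) = π^(6/2) · (3)^6 / Γ(6/2 + 1) = 243·π^3/2 ≈ 3767.26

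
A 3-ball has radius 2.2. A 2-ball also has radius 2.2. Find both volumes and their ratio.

V_3(2.2) ≈ 44.6022. V_2(2.2) ≈ 15.2053. Ratio V_3/V_2 ≈ 2.933.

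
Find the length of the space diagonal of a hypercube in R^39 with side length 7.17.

The space diagonal of an n-cube of side s is s√n. Here 7.17·√39 ≈ 44.7766.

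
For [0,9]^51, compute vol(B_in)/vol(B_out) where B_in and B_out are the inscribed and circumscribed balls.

Volume scales as r^n, and r_in/r_out = 1/√51, giving (1/√51)^51 ≈ 2.86392e-44.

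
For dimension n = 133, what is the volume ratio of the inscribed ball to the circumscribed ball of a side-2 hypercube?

V_in/V_out = n^(-n/2) = 133^(-133/2) ≈ 5.80585e-142.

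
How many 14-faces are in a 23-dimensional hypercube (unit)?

Number of 14-faces = C(23,14) · 2^(23-14) = 817190 · 512 = 418401280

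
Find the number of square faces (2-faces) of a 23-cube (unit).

f_2(23-cube) = (23 choose 2) · 2^21 = 530579456.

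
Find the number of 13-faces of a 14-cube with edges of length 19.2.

f_13(14-cube) = (14 choose 13) · 2^1 = 28.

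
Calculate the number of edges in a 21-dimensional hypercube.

Number of 1-faces = C(21,1)·2^(21-1) = 21·1048576 = 22020096.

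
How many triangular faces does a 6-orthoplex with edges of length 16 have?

An n-cross-polytope has 2^(k+1)·C(n,k+1) k-faces. Here 2^3·C(6,3) = 8·20 = 160.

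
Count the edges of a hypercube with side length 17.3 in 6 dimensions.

The 6-cube has n·2^(n-1) = 6·2^5 = 6·32 = 192 edges.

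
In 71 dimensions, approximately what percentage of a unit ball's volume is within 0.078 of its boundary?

1 - (1-0.078)^71 ≈ 0.996867 ≈ 99.69%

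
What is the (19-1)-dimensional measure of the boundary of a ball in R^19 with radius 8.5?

S_19(8.5) = 2·π^(19/2)·(8.5)^18 / Γ(19/2) = 827240261886336764177·π^9/518918400 ≈ 4.75205e+16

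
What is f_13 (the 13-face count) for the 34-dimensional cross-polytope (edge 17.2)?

Number of 13-faces = 2^(13+1) · C(34,13+1) = 16384 · 1391975640 = 22806128885760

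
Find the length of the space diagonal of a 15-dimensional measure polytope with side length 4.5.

||(4.5,4.5,...,4.5)|| = √(15)·4.5 ≈ 17.4284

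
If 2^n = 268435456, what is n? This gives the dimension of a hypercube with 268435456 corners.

n = log_2(268435456) = 28.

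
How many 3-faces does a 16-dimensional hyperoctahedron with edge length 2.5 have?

Each 3-face is the convex hull of 4 vertices, one chosen as ±e_i from each of 4 distinct axes: 2^4·C(16,4) = 29120.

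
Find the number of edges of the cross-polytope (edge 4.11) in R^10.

Each 1-face is the convex hull of 2 vertices, one chosen as ±e_i from each of 2 distinct axes: 2^2·C(10,2) = 180.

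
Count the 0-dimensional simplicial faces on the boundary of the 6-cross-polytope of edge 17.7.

f_0(6-orthoplex) = 2^1 · (6 choose 1) = 12.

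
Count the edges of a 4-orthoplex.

An n-cross-polytope has 2^(k+1)·C(n,k+1) k-faces. Here 2^2·C(4,2) = 4·6 = 24.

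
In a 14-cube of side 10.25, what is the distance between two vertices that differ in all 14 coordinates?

The space diagonal of an n-cube of side s is s√n. Here 10.25·√14 ≈ 38.352.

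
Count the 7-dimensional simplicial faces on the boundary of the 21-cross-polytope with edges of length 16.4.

Each 7-face is the convex hull of 8 vertices, one chosen as ±e_i from each of 8 distinct axes: 2^8·C(21,8) = 52093440.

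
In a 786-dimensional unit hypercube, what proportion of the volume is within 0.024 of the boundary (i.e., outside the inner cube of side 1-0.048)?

1 - (1 - 2·0.024)^786 = 1 - 0.952^786 ≈ 1 - 1.617e-17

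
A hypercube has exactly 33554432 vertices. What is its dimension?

n = log_2(33554432) = 25.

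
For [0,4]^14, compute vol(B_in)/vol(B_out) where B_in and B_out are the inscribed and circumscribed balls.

The radii are 4/2 and 4√14/2, so the volume ratio is (1/√14)^14 = 14^{-14/2} ≈ 9.48645e-09.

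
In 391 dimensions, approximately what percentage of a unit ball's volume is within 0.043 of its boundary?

1 - (1-0.043)^391 ≈ 0.9999999656 ≈ 99.999997%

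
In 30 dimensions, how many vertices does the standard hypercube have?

Number of vertices = 2^30 = 1073741824.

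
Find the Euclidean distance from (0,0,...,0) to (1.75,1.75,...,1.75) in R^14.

||(1.75,1.75,...,1.75)|| = √(14)·1.75 ≈ 6.5479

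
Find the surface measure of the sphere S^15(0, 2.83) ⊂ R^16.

The surface area of an n-ball is 2π^(n/2) r^(n-1) / Γ(n/2). For n=16, r=2.83: 2.25214e+07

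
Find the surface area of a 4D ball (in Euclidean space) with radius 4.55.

S = n·V_n(r)/r = 4·V_4(4.55)/4.55 (volume-to-surface relation), giving 1859.36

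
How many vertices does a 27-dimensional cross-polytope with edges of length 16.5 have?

The vertices are ±e_1, ..., ±e_27, so there are 2·27 = 54.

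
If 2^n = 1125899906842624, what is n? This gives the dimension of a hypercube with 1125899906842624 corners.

n = log_2(1125899906842624) = 50.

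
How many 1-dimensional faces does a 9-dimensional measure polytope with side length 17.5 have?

f_1(9-cube) = (9 choose 1) · 2^8 = 2304.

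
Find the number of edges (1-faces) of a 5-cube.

An n-cube has C(n,k)·2^(n-k) k-faces. Here C(5,1)·2^4 = 5·16 = 80.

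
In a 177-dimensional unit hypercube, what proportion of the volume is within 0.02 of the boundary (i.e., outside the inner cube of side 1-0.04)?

1 - (1 - 2·0.02)^177 = 1 - 0.96^177 ≈ 0.999272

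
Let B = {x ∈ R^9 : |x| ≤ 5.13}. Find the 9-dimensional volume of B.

The n-ball volume is π^(n/2)·r^n/Γ(n/2+1). With n=9, r=5.13: V ≈ 8.1166e+06.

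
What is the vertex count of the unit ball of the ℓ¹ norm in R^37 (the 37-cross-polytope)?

An n-cross-polytope has 2n vertices; here n = 37, giving 74.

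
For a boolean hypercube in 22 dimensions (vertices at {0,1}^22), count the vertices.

Number of vertices = 2^22 = 4194304.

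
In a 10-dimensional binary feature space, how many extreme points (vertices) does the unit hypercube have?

Number of vertices = 2^10 = 1024.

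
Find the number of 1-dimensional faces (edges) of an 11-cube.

Each of the 2^11 = 2048 vertices has degree 11; total edges = 11·2^11/2 = 11264.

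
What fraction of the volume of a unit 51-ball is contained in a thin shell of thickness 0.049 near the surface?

Shell fraction = 1 - (1-0.049)^51 ≈ 0.922873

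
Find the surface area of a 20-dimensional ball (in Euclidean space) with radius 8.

The surface area of an n-ball is 2π^(n/2) r^(n-1) / Γ(n/2). For n=20, r=8: 2251799813685248·π^10/2835 ≈ 7.43833e+16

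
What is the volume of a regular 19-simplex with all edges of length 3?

V_19 = √(20) · 3^19 / (19! · 2^(19/2)) ≈ 5.90119e-11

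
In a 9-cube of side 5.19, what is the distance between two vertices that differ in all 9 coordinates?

d = √(5.19² + 5.19² + ... + 5.19²) [9 terms] = √(9·5.19²) = 5.19√9 = 15.57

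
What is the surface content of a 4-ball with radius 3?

The surface area of an n-ball is 2π^(n/2) r^(n-1) / Γ(n/2). For n=4, r=3: 54·π^2 ≈ 532.959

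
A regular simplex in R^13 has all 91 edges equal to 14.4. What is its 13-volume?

Volume = 14.4^13 · √(14/2^13) / 13! ≈ 7599.78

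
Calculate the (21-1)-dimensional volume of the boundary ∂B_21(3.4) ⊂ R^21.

S_21(3.4) = 2·π^(21/2)·(3.4)^20 / Γ(21/2) ≈ 1.24838e+10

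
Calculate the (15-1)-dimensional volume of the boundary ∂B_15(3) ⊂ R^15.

S = n·V_n(r)/r = 15·V_15(3)/3 (volume-to-surface relation), giving 45349632·π^7/5005 ≈ 2.73665e+07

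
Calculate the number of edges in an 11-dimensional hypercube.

An n-cube has n·2^(n-1) edges. With n = 11: 11·1024 = 11264.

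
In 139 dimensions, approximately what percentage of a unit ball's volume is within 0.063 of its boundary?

1 - (1-0.063)^139 ≈ 0.999882 ≈ 99.9882%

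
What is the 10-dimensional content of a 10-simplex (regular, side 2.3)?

Volume = 2.3^10 · √(11/2^10) / 10! ≈ 0.000118321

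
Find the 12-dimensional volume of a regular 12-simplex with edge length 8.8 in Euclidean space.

V = (8.8^12 / 12!) · √((12+1) / 2^12) ≈ 25.3657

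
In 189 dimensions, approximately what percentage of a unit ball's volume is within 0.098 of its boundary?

1 - (1-0.098)^189 ≈ 0.9999999966 ≈ (100 - 3.42e-07)%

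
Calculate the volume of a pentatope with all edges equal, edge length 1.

V_4 = √(5) · 1^4 / (4! · 2^(4/2)) ≈ 0.0232924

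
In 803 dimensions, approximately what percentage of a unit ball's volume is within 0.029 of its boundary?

1 - (1-0.029)^803 ≈ 1 - 5.458e-11 ≈ (100 - 5.46e-09)%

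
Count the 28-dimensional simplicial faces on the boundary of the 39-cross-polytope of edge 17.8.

Each 28-face is the convex hull of 29 vertices, one chosen as ±e_i from each of 29 distinct axes: 2^29·C(39,29) = 341313210550321152.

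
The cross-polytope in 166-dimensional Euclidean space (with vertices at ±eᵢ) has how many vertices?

The 166-dimensional cross-polytope has 2n = 2·166 = 332 vertices.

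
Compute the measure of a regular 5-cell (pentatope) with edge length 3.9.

For a regular n-simplex with edge a, V = (a^n / n!)·√((n+1)/2^n). With a=3.9, n=4: V ≈ 5.38855.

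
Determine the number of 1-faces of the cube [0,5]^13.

An n-cube has C(n,k)·2^(n-k) k-faces. Here C(13,1)·2^12 = 13·4096 = 53248.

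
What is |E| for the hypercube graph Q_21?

Each of the 2^21 = 2097152 vertices has degree 21; total edges = 21·2^21/2 = 22020096.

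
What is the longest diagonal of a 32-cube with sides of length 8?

d = √(8² + 8² + ... + 8²) [32 terms] = √(32·8²) = 8√32 ≈ 45.2548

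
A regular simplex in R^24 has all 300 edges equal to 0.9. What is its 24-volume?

Volume = 0.9^24 · √(25/2^24) / 24! ≈ 1.56937e-28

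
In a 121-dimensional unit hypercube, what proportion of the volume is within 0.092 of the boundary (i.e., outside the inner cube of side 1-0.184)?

1 - (1 - 2·0.092)^121 = 1 - 0.816^121 ≈ 1 - 2.063e-11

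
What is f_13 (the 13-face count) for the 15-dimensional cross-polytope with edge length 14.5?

Number of 13-faces = 2^(13+1) · C(15,13+1) = 16384 · 15 = 245760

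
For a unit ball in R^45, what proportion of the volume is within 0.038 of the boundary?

1 - (1-0.038)^45 ≈ 0.825064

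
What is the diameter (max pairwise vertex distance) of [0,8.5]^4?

||(8.5,8.5,...,8.5)|| = √(4)·8.5 = 17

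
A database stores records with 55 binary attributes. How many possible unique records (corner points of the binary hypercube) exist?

The 55-cube has 2^55 = 36028797018963968 vertices.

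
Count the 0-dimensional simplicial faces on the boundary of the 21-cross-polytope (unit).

Each 0-face is the convex hull of 1 vertex, one chosen as ±e_i from each of 1 distinct axis: 2^1·C(21,1) = 42.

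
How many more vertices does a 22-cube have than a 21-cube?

The 22-cube has 2^22 = 4194304 vertices. The 21-cube has 2^21 = 2097152 vertices. Difference: 4194304 - 2097152 = 2097152.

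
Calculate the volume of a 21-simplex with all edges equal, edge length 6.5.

Volume = 6.5^21 · √(22/2^21) / 21! ≈ 7.46849e-06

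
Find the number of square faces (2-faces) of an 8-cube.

Number of 2-faces = C(8,2) · 2^(8-2) = 28 · 64 = 1792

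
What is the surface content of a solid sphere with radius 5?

S_3(5) = 2·π^(3/2)·(5)^2 / Γ(3/2) = 4πr² = 4π·(5)² ≈ 314.159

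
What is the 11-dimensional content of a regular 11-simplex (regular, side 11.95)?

For a regular n-simplex with edge a, V = (a^n / n!)·√((n+1)/2^n). With a=11.95, n=11: V ≈ 1360.87.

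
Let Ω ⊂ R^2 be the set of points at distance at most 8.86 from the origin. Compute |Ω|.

Volume = π^{2/2}·(8.86)^2/Γ(2) ≈ 246.614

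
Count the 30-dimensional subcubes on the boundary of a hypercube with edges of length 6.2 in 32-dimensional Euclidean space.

An n-cube has C(n,k)·2^(n-k) k-faces. Here C(32,30)·2^2 = 496·4 = 1984.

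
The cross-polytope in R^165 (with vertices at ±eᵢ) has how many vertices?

Number of vertices = 2n = 330.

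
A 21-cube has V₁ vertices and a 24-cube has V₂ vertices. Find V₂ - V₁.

V₁ = 2^21 = 2097152. V₂ = 2^24 = 16777216. V₂ - V₁ = 14680064.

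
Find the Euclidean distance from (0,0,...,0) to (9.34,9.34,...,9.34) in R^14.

The space diagonal of an n-cube of side s is s√n. Here 9.34·√14 ≈ 34.9471.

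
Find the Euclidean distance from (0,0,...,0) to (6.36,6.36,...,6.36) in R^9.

d = √(6.36² + 6.36² + ... + 6.36²) [9 terms] = √(9·6.36²) = 6.36√9 = 19.08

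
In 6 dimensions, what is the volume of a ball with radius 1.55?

V_6(1.55) = π^(6/2) · (1.55)^6 / Γ(6/2 + 1) ≈ 71.6619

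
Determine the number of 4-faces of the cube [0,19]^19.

Number of 4-faces = C(19,4) · 2^(19-4) = 3876 · 32768 = 127008768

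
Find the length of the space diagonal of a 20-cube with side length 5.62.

Diagonal = √20 · 5.62 ≈ 25.1334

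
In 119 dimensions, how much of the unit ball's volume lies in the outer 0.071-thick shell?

1 - (1-0.071)^119 ≈ 0.999844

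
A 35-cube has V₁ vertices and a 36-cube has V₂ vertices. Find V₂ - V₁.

V₁ = 2^35 = 34359738368. V₂ = 2^36 = 68719476736. V₂ - V₁ = 34359738368.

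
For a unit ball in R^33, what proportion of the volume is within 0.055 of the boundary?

V(inner)/V(outer) = ((1-0.055)/1)^33 ≈ 0.1546, so the shell fraction is 0.845386.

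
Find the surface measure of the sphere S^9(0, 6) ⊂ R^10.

S_10(6) = 2·π^(10/2)·(6)^9 / Γ(10/2) = 839808·π^5 ≈ 2.56998e+08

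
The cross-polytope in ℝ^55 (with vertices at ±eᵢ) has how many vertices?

The vertices are ±e_1, ..., ±e_55, so there are 2·55 = 110.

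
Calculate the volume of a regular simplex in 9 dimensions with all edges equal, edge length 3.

For a regular n-simplex with edge a, V = (a^n / n!)·√((n+1)/2^n). With a=3, n=9: V ≈ 0.00758042.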